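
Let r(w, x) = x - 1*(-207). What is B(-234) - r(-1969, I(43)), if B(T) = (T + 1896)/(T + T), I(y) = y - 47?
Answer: -16111/78 ≈ -206.55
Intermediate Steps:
I(y) = -47 + y
r(w, x) = 207 + x (r(w, x) = x + 207 = 207 + x)
B(T) = (1896 + T)/(2*T) (B(T) = (1896 + T)/((2*T)) = (1896 + T)*(1/(2*T)) = (1896 + T)/(2*T))
B(-234) - r(-1969, I(43)) = (1/2)*(1896 - 234)/(-234) - (207 + (-47 + 43)) = (1/2)*(-1/234)*1662 - (207 - 4) = -277/78 - 1*203 = -277/78 - 203 = -16111/78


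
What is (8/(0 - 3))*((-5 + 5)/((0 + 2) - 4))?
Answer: 0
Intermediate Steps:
(8/(0 - 3))*((-5 + 5)/((0 + 2) - 4)) = (8/(-3))*(0/(2 - 4)) = (-⅓*8)*(0/(-2)) = -0*(-1)/2 = -8/3*0 = 0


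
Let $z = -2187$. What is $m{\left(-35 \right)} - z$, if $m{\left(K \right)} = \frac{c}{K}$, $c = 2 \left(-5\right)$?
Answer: $\frac{15311}{7} \approx 2187.3$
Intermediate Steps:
$c = -10$
$m{\left(K \right)} = - \frac{10}{K}$
$m{\left(-35 \right)} - z = - \frac{10}{-35} - -2187 = \left(-10\right) \left(- \frac{1}{35}\right) + 2187 = \frac{2}{7} + 2187 = \frac{15311}{7}$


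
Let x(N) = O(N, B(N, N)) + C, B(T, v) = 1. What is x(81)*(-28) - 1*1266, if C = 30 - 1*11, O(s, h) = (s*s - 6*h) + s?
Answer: -187606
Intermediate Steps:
O(s, h) = s + s² - 6*h (O(s, h) = (s² - 6*h) + s = s + s² - 6*h)
C = 19 (C = 30 - 11 = 19)
x(N) = 13 + N + N² (x(N) = (N + N² - 6*1) + 19 = (N + N² - 6) + 19 = (-6 + N + N²) + 19 = 13 + N + N²)
x(81)*(-28) - 1*1266 = (13 + 81 + 81²)*(-28) - 1*1266 = (13 + 81 + 6561)*(-28) - 1266 = 6655*(-28) - 1266 = -186340 - 1266 = -187606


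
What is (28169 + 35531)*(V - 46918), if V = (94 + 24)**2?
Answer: -2101717800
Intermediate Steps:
V = 13924 (V = 118**2 = 13924)
(28169 + 35531)*(V - 46918) = (28169 + 35531)*(13924 - 46918) = 63700*(-32994) = -2101717800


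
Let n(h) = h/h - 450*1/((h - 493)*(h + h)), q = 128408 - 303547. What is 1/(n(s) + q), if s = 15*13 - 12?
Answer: -3782/662371901 ≈ -5.7098e-6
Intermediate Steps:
s = 183 (s = 195 - 12 = 183)
q = -175139
n(h) = 1 - 225/(h*(-493 + h)) (n(h) = 1 - 450*1/(2*h*(-493 + h)) = 1 - 225/(h*(-493 + h)))
1/(n(s) + q) = 1/((-225 + 183² - 493*183)/(183*(-493 + 183)) - 175139) = 1/((1/183)*(-225 + 33489 - 90219)/(-310) - 175139) = 1/((1/183)*(-1/310)*(-56955) - 175139) = 1/(3797/3782 - 175139) = 1/(-662371901/3782) = -3782/662371901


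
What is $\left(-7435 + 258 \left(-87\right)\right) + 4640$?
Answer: $-25241$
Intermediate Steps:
$\left(-7435 + 258 \left(-87\right)\right) + 4640 = \left(-7435 - 22446\right) + 4640 = -29881 + 4640 = -25241$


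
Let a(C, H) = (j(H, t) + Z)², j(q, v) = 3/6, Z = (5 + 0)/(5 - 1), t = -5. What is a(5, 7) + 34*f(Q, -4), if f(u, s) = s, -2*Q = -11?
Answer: -2127/16 ≈ -132.94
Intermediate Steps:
Z = 5/4 ≈ 1.2500
Q = 11/2 (Q = -½*(-11) = 11/2 ≈ 5.5000)
j(q, v) = ½ (j(q, v) = 3*(⅙) = ½)
a(C, H) = 49/16 (a(C, H) = (½ + 5/4)² = (7/4)² = 49/16)
a(5, 7) + 34*f(Q, -4) = 49/16 + 34*(-4) = 49/16 - 136 = -2127/16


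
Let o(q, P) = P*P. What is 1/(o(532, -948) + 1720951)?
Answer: 1/2619655 ≈ 3.8173e-7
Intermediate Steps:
o(q, P) = P²
1/(o(532, -948) + 1720951) = 1/((-948)² + 1720951) = 1/(898704 + 1720951) = 1/2619655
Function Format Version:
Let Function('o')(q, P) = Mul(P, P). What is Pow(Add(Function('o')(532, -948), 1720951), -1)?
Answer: Rational(1, 2619655) ≈ 3.8173e-7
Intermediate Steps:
Function('o')(q, P) = Pow(P, 2)
Pow(Add(Function('o')(532, -948), 1720951), -1) = Pow(Add(Pow(-948, 2), 1720951), -1) = Pow(Add(898704, 1720951), -1) = Pow(2619655, -1) = Rational(1, 2619655)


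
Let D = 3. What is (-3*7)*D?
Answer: -63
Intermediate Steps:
(-3*7)*D = -3*7*3 = -21*3 = -63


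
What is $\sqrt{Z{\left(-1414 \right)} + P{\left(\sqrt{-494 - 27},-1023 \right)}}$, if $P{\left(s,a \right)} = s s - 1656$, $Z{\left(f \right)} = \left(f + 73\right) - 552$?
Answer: $i \sqrt{4070} \approx 63.797 i$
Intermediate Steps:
$Z{\left(f \right)} = -479 + f$ ($Z{\left(f \right)} = \left(73 + f\right) - 552 = -479 + f$)
$P{\left(s,a \right)} = -1656 + s^{2}$ ($P{\left(s,a \right)} = s^{2} - 1656 = -1656 + s^{2}$)
$\sqrt{Z{\left(-1414 \right)} + P{\left(\sqrt{-494 - 27},-1023 \right)}} = \sqrt{\left(-479 - 1414\right) - \left(1656 - \left(\sqrt{-494 - 27}\right)^{2}\right)} = \sqrt{-1893 - \left(1656 - \left(\sqrt{-521}\right)^{2}\right)} = \sqrt{-1893 - \left(1656 - \left(i \sqrt{521}\right)^{2}\right)} = \sqrt{-1893 - 2177} = \sqrt{-4070} = i \sqrt{4070}$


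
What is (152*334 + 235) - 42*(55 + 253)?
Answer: 38067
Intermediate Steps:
(152*334 + 235) - 42*(55 + 253) = (50768 + 235) - 42*308 = 51003 - 1*12936 = 51003 - 12936 = 38067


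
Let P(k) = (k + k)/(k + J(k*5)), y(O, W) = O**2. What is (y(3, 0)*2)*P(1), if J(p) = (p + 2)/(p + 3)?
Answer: 96/5 ≈ 19.200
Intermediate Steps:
J(p) = (2 + p)/(3 + p)
P(k) = 2*k/(k + (2 + 5*k)/(3 + 5*k)) (P(k) = (k + k)/(k + (2 + k*5)/(3 + k*5)) = (2*k)/(k + (2 + 5*k)/(3 + 5*k)) = 2*k/(k + (2 + 5*k)/(3 + 5*k)))
(y(3, 0)*2)*P(1) = (3**2*2)*(2*1*(3 + 5*1)/(2 + 5*1**2 + 8*1)) = (9*2)*(2*1*(3 + 5)/(2 + 5*1 + 8)) = 18*(2*1*8/(2 + 5 + 8)) = 18*(2*1*8/15) = 18*(2*1*(1/15)*8) = 18*(16/15) = 96/5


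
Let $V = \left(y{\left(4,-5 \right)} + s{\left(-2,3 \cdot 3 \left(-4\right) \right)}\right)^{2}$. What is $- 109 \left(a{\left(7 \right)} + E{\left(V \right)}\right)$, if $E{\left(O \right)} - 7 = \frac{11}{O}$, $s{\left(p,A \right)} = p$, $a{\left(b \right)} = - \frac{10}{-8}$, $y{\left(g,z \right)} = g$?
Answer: $-1199$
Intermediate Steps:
$a{\left(b \right)} = \frac{5}{4}$ ($a{\left(b \right)} = \left(-10\right) \left(- \frac{1}{8}\right) = \frac{5}{4}$)
$V = 4$ ($V = \left(4 - 2\right)^{2} = 2^{2} = 4$)
$E{\left(O \right)} = 7 + \frac{11}{O}$
$- 109 \left(a{\left(7 \right)} + E{\left(V \right)}\right) = - 109 \left(\frac{5}{4} + \left(7 + \frac{11}{4}\right)\right) = - 109 \left(\frac{5}{4} + \frac{39}{4}\right) = \left(-109\right) 11 = -1199$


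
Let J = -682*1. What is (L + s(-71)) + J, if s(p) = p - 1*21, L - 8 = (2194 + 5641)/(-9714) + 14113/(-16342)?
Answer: -30466178315/39686547 ≈ -767.67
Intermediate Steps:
J = -682
L = 251209063/39686547 (L = 8 + ((2194 + 5641)/(-9714) + 14113/(-16342)) = 8 + (7835*(-1/9714) + 14113*(-1/16342)) = 8 + (-7835/9714 - 14113/16342) = 8 - 66283313/39686547 = 251209063/39686547 ≈ 6.3298)
s(p) = -21 + p (s(p) = p - 21 = -21 + p)
(L + s(-71)) + J = (251209063/39686547 + (-21 - 71)) - 682 = (251209063/39686547 - 92) - 682 = -3399953261/39686547 - 682 = -30466178315/39686547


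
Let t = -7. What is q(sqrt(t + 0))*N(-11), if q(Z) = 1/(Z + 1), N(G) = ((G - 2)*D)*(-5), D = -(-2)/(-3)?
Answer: -65/12 + 65*I*sqrt(7)/12 ≈ -5.4167 + 14.331*I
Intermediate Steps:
D = -2/3 (D = -(-2)*(-1)/3 = -1*2/3 = -2/3 ≈ -0.66667)
N(G) = -20/3 + 10*G/3 (N(G) = ((G - 2)*(-2/3))*(-5) = ((-2 + G)*(-2/3))*(-5) = (4/3 - 2*G/3)*(-5) = -20/3 + 10*G/3)
q(Z) = 1/(1 + Z)
q(sqrt(t + 0))*N(-11) = (-20/3 + (10/3)*(-11))/(1 + sqrt(-7 + 0)) = (-20/3 - 110/3)/(1 + sqrt(-7)) = -130/3/(1 + I*sqrt(7)) = -130/(3*(1 + I*sqrt(7)))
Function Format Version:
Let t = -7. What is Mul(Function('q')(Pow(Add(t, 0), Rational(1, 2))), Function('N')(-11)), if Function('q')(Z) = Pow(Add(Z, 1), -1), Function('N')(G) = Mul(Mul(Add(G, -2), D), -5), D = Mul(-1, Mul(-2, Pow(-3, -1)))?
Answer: Add(Rational(-65, 12), Mul(Rational(65, 12), I, Pow(7, Rational(1, 2)))) ≈ Add(-5.4167, Mul(14.331, I))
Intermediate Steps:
D = Rational(-2, 3) (D = Mul(-1, Mul(-2, Rational(-1, 3))) = Mul(-1, Rational(2, 3)) = Rational(-2, 3) ≈ -0.66667)
Function('N')(G) = Add(Rational(-20, 3), Mul(Rational(10, 3), G)) (Function('N')(G) = Mul(Mul(Add(G, -2), Rational(-2, 3)), -5) = Mul(Mul(Add(-2, G), Rational(-2, 3)), -5) = Mul(Add(Rational(4, 3), Mul(Rational(-2, 3), G)), -5) = Add(Rational(-20, 3), Mul(Rational(10, 3), G)))
Function('q')(Z) = Pow(Add(1, Z), -1)
Mul(Function('q')(Pow(Add(t, 0), Rational(1, 2))), Function('N')(-11)) = Mul(Pow(Add(1, Pow(Add(-7, 0), Rational(1, 2))), -1), Add(Rational(-20, 3), Mul(Rational(10, 3), -11))) = Mul(Pow(Add(1, Pow(-7, Rational(1, 2))), -1), Add(Rational(-20, 3), Rational(-110, 3))) = Mul(Pow(Add(1, Mul(I, Pow(7, Rational(1, 2)))), -1), Rational(-130, 3)) = Mul(Rational(-130, 3), Pow(Add(1, Mul(I, Pow(7, Rational(1, 2)))), -1))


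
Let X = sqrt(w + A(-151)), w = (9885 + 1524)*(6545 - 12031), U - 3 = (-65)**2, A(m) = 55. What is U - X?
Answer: 4228 - I*sqrt(62589719) ≈ 4228.0 - 7911.4*I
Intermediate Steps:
U = 4228 (U = 3 + (-65)**2 = 3 + 4225 = 4228)
w = -62589774 (w = 11409*(-5486) = -62589774)
X = I*sqrt(62589719) (X = sqrt(-62589774 + 55) = sqrt(-62589719) = I*sqrt(62589719) ≈ 7911.4*I)
U - X = 4228 - I*sqrt(62589719)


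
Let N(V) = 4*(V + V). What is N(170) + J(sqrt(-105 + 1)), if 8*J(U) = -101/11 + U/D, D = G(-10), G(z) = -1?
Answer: 119579/88 - I*sqrt(26)/4 ≈ 1358.9 - 1.2748*I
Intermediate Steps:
D = -1
J(U) = -101/88 - U/8 (J(U) = (-101/11 + U/(-1))/8 = (-101*1/11 + U*(-1))/8 = (-101/11 - U)/8 = -101/88 - U/8)
N(V) = 8*V (N(V) = 4*(2*V) = 8*V)
N(170) + J(sqrt(-105 + 1)) = 8*170 + (-101/88 - sqrt(-105 + 1)/8) = 1360 + (-101/88 - I*sqrt(26)/4) = 119579/88 - I*sqrt(26)/4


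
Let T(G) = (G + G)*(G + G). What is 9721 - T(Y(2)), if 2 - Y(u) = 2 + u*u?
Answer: 9657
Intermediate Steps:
Y(u) = -u² (Y(u) = 2 - (2 + u*u) = 2 - (2 + u²) = 2 + (-2 - u²) = -u²)
T(G) = 4*G² (T(G) = (2*G)*(2*G) = 4*G²)
9721 - T(Y(2)) = 9721 - 4*(-1*2²)² = 9721 - 4*(-1*4)² = 9721 - 4*(-4)² = 9721 - 4*16 = 9721 - 1*64 = 9721 - 64 = 9657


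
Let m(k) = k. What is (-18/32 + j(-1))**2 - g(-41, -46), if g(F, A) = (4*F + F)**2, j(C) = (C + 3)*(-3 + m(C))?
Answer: -10739631/256 ≈ -41952.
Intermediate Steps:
j(C) = (-3 + C)*(3 + C) (j(C) = (C + 3)*(-3 + C) = (3 + C)*(-3 + C) = (-3 + C)*(3 + C))
g(F, A) = 25*F**2 (g(F, A) = (5*F)**2 = 25*F**2)
(-18/32 + j(-1))**2 - g(-41, -46) = (-18/32 + (-9 + (-1)**2))**2 - 25*(-41)**2 = (-18*1/32 + (-9 + 1))**2 - 25*1681 = (-9/16 - 8)**2 - 1*42025 = (-137/16)**2 - 42025 = 18769/256 - 42025 = -10739631/256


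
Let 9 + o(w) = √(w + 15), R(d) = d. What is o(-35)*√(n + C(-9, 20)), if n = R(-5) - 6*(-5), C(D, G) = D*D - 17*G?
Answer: -6*√130 - 27*I*√26 ≈ -68.411 - 137.67*I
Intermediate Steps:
C(D, G) = D² - 17*G
n = 25 (n = -5 - 6*(-5) = -5 + 30 = 25)
o(w) = -9 + √(15 + w) (o(w) = -9 + √(w + 15) = -9 + √(15 + w))
o(-35)*√(n + C(-9, 20)) = (-9 + √(15 - 35))*√(25 + ((-9)² - 17*20)) = (-9 + √(-20))*√(25 + (81 - 340)) = (-9 + 2*I*√5)*√(25 - 259) = (-9 + 2*I*√5)*√(-234) = (-9 + 2*I*√5)*(3*I*√26) = 3*I*√26*(-9 + 2*I*√5)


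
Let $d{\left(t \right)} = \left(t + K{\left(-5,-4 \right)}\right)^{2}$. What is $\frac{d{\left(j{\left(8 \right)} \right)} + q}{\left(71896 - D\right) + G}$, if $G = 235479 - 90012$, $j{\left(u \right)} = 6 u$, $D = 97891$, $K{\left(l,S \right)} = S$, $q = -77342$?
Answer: $- \frac{37703}{59736} \approx -0.63116$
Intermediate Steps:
$d{\left(t \right)} = \left(-4 + t\right)^{2}$ ($d{\left(t \right)} = \left(t - 4\right)^{2} = \left(-4 + t\right)^{2}$)
$G = 145467$
$\frac{d{\left(j{\left(8 \right)} \right)} + q}{\left(71896 - D\right) + G} = \frac{\left(-4 + 6 \cdot 8\right)^{2} - 77342}{\left(71896 - 97891\right) + 145467} = \frac{\left(-4 + 48\right)^{2} - 77342}{\left(71896 - 97891\right) + 145467} = \frac{44^{2} - 77342}{-25995 + 145467} = \frac{1936 - 77342}{119472} = \left(-75406\right) \frac{1}{119472} = - \frac{37703}{59736}$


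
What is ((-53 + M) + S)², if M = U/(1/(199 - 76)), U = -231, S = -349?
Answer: 830304225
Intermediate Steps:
M = -28413 (M = -231/(1/(199 - 76)) = -231/(1/123) = -231/1/123 = -231*123 = -28413)
((-53 + M) + S)² = ((-53 - 28413) - 349)² = (-28466 - 349)² = (-28815)² = 830304225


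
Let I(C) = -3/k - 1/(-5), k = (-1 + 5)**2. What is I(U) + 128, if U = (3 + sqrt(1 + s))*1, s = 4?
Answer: 10241/80 ≈ 128.01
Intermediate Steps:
k = 16 (k = 4**2 = 16)
U = 3 + sqrt(5) (U = (3 + sqrt(1 + 4))*1 = (3 + sqrt(5))*1 = 3 + sqrt(5) ≈ 5.2361)
I(C) = 1/80 (I(C) = -3/16 - 1/(-5) = -3*1/16 - 1*(-1/5) = -3/16 + 1/5 = 1/80)
I(U) + 128 = 1/80 + 128 = 10241/80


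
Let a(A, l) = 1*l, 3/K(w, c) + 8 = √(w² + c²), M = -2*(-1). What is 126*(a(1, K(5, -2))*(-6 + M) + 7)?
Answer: 6138/5 + 216*√29/5 ≈ 1460.2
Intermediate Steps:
M = 2
K(w, c) = 3/(-8 + √(c² + w²)) (K(w, c) = 3/(-8 + √(w² + c²)) = 3/(-8 + √(c² + w²)))
a(A, l) = l
126*(a(1, K(5, -2))*(-6 + M) + 7) = 126*((3/(-8 + √((-2)² + 5²)))*(-6 + 2) + 7) = 126*((3/(-8 + √(4 + 25)))*(-4) + 7) = 126*((3/(-8 + √29))*(-4) + 7) = 126*(-12/(-8 + √29) + 7) = 126*(7 - 12/(-8 + √29)) = 882 - 1512/(-8 + √29)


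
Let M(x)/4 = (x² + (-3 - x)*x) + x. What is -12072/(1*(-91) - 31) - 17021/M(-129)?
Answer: 5190871/62952 ≈ 82.458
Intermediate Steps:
M(x) = 4*x + 4*x² + 4*x*(-3 - x) (M(x) = 4*((x² + (-3 - x)*x) + x) = 4*((x² + x*(-3 - x)) + x) = 4*(x + x² + x*(-3 - x)) = 4*x + 4*x² + 4*x*(-3 - x))
-12072/(1*(-91) - 31) - 17021/M(-129) = -12072/(1*(-91) - 31) - 17021/((-8*(-129))) = -12072/(-91 - 31) - 17021/1032 = -12072/(-122) - 17021*1/1032 = -12072*(-1/122) - 17021/1032 = 6036/61 - 17021/1032 = 5190871/62952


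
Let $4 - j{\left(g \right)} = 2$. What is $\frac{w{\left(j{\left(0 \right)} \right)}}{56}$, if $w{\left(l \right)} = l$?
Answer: $\frac{1}{28} \approx 0.035714$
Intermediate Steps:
$j{\left(g \right)} = 2$ ($j{\left(g \right)} = 4 - 2 = 2$)
$\frac{w{\left(j{\left(0 \right)} \right)}}{56} = \frac{2}{56} = 2 \cdot \frac{1}{56} = \frac{1}{28}$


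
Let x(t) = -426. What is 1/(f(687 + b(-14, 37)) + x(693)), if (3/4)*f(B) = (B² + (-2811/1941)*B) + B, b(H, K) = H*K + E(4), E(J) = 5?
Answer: 647/25775194 ≈ 2.5102e-5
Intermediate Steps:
b(H, K) = 5 + H*K (b(H, K) = H*K + 5 = 5 + H*K)
f(B) = -1160*B/1941 + 4*B²/3 (f(B) = 4*((B² + (-2811/1941)*B) + B)/3 = 4*((B² + (-2811*1/1941)*B) + B)/3 = 4*((B² - 937*B/647) + B)/3 = 4*(B² - 290*B/647)/3 = -1160*B/1941 + 4*B²/3)
1/(f(687 + b(-14, 37)) + x(693)) = 1/(4*(687 + (5 - 14*37))*(-290 + 647*(687 + (5 - 14*37)))/1941 - 426) = 1/(4*(687 + (5 - 518))*(-290 + 647*(687 + (5 - 518)))/1941 - 426) = 1/(4*(687 - 513)*(-290 + 647*(687 - 513))/1941 - 426) = 1/((4/1941)*174*(-290 + 647*174) - 426) = 1/((4/1941)*174*(-290 + 112578) - 426) = 1/((4/1941)*174*112288 - 426) = 1/(26050816/647 - 426) = 1/(25775194/647) = 647/25775194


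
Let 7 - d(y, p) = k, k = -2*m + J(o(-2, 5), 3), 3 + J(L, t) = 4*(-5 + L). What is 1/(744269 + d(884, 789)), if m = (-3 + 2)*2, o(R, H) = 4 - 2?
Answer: 1/744287 ≈ 1.3436e-6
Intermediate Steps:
o(R, H) = 2
m = -2 (m = -1*2 = -2)
J(L, t) = -23 + 4*L (J(L, t) = -3 + 4*(-5 + L) = -3 + (-20 + 4*L) = -23 + 4*L)
k = -11 (k = -2*(-2) + (-23 + 4*2) = 4 + (-23 + 8) = 4 - 15 = -11)
d(y, p) = 18 (d(y, p) = 7 - 1*(-11) = 7 + 11 = 18)
1/(744269 + d(884, 789)) = 1/(744269 + 18) = 1/744287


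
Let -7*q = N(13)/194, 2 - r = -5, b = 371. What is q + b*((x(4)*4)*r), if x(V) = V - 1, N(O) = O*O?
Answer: 42320543/1358 ≈ 31164.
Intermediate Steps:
N(O) = O²
x(V) = -1 + V
r = 7 (r = 2 - 1*(-5) = 2 + 5 = 7)
q = -169/1358 (q = -13²/(7*194) = -169/(7*194) = -⅐*169/194 = -169/1358 ≈ -0.12445)
q + b*((x(4)*4)*r) = -169/1358 + 371*(((-1 + 4)*4)*7) = -169/1358 + 371*((3*4)*7) = -169/1358 + 371*(12*7) = -169/1358 + 371*84 = -169/1358 + 31164 = 42320543/1358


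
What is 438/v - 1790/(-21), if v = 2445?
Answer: 1461916/17115 ≈ 85.417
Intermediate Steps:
438/v - 1790/(-21) = 438/2445 - 1790/(-21) = 438*(1/2445) - 1790*(-1/21) = 146/815 + 1790/21 = 1461916/17115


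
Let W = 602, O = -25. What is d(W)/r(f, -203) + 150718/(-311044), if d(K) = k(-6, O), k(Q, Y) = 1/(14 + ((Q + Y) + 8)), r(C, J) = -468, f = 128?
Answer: -158628293/327529332 ≈ -0.48432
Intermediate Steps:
k(Q, Y) = 1/(22 + Q + Y) (k(Q, Y) = 1/(14 + (8 + Q + Y)) = 1/(22 + Q + Y))
d(K) = -⅑ (d(K) = 1/(22 - 6 - 25) = 1/(-9) = -⅑)
d(W)/r(f, -203) + 150718/(-311044) = -⅑/(-468) + 150718/(-311044) = -⅑*(-1/468) + 150718*(-1/311044) = 1/4212 - 75359/155522 = -158628293/327529332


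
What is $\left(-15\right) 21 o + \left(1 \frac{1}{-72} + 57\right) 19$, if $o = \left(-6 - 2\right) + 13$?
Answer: $- \frac{35443}{72} \approx -492.26$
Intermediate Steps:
$o = 5$ ($o = -8 + 13 = 5$)
$\left(-15\right) 21 o + \left(1 \frac{1}{-72} + 57\right) 19 = \left(-15\right) 21 \cdot 5 + \left(1 \frac{1}{-72} + 57\right) 19 = \left(-315\right) 5 + \left(1 \left(- \frac{1}{72}\right) + 57\right) 19 = -1575 + \left(- \frac{1}{72} + 57\right) 19 = -1575 + \frac{4103}{72} \cdot 19 = -1575 + \frac{77957}{72} = - \frac{35443}{72}$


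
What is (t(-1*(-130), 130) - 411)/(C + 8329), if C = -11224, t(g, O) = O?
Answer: 281/2895 ≈ 0.097064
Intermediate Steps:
(t(-1*(-130), 130) - 411)/(C + 8329) = (130 - 411)/(-11224 + 8329) = -281/(-2895) = -281*(-1/2895) = 281/2895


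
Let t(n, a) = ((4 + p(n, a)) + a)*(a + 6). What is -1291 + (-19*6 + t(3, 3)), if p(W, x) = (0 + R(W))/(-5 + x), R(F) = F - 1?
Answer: -1351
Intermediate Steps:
R(F) = -1 + F
p(W, x) = (-1 + W)/(-5 + x) (p(W, x) = (0 + (-1 + W))/(-5 + x) = (-1 + W)/(-5 + x))
t(n, a) = (6 + a)*(4 + a + (-1 + n)/(-5 + a)) (t(n, a) = ((4 + (-1 + n)/(-5 + a)) + a)*(a + 6) = (4 + a + (-1 + n)/(-5 + a))*(6 + a) = (6 + a)*(4 + a + (-1 + n)/(-5 + a)))
-1291 + (-19*6 + t(3, 3)) = -1291 + (-19*6 + (-126 + 3**3 - 27*3 + 5*3**2 + 6*3 + 3*3)/(-5 + 3)) = -1291 + (-114 + (-126 + 27 - 81 + 5*9 + 18 + 9)/(-2)) = -1291 + (-114 - (-126 + 27 - 81 + 45 + 18 + 9)/2) = -1291 + (-114 - 1/2*(-108)) = -1291 + (-114 + 54) = -1291 - 60 = -1351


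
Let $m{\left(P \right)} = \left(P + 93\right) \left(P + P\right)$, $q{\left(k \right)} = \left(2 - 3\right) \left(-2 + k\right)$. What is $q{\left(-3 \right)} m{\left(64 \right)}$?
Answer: $100480$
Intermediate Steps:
$q{\left(k \right)} = 2 - k$ ($q{\left(k \right)} = - (-2 + k) = 2 - k$)
$m{\left(P \right)} = 2 P \left(93 + P\right)$ ($m{\left(P \right)} = \left(93 + P\right) 2 P = 2 P \left(93 + P\right)$)
$q{\left(-3 \right)} m{\left(64 \right)} = \left(2 - -3\right) 2 \cdot 64 \left(93 + 64\right) = \left(2 + 3\right) 2 \cdot 64 \cdot 157 = 5 \cdot 20096 = 100480$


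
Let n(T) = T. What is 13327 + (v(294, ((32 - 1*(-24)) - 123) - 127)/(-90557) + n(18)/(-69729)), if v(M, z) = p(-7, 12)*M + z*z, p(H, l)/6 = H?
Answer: 28050299197451/2104816351 ≈ 13327.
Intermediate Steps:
p(H, l) = 6*H
v(M, z) = z² - 42*M (v(M, z) = (6*(-7))*M + z*z = -42*M + z² = z² - 42*M)
13327 + (v(294, ((32 - 1*(-24)) - 123) - 127)/(-90557) + n(18)/(-69729)) = 13327 + (((((32 - 1*(-24)) - 123) - 127)² - 42*294)/(-90557) + 18/(-69729)) = 13327 + (((((32 + 24) - 123) - 127)² - 12348)*(-1/90557) + 18*(-1/69729)) = 13327 + ((((56 - 123) - 127)² - 12348)*(-1/90557) - 6/23243) = 13327 + (((-67 - 127)² - 12348)*(-1/90557) - 6/23243) = 13327 + (((-194)² - 12348)*(-1/90557) - 6/23243) = 13327 + ((37636 - 12348)*(-1/90557) - 6/23243) = 13327 + (25288*(-1/90557) - 6/23243) = 13327 + (-25288/90557 - 6/23243) = 13327 - 588312326/2104816351 = 28050299197451/2104816351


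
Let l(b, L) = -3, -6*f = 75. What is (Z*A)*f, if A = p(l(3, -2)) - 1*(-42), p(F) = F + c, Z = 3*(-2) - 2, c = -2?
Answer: 3700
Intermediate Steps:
f = -25/2 (f = -⅙*75 = -25/2 ≈ -12.500)
Z = -8 (Z = -6 - 2 = -8)
p(F) = -2 + F (p(F) = F - 2 = -2 + F)
A = 37 (A = (-2 - 3) - 1*(-42) = -5 + 42 = 37)
(Z*A)*f = -8*37*(-25/2) = -296*(-25/2) = 3700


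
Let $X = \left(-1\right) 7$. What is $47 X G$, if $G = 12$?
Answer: $-3948$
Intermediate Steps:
$X = -7$
$47 X G = 47 \left(-7\right) 12 = \left(-329\right) 12 = -3948$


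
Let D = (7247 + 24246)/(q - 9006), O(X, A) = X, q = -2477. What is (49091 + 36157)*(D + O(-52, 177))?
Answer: -53587660032/11483 ≈ -4.6667e+6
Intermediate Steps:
D = -31493/11483 (D = (7247 + 24246)/(-2477 - 9006) = 31493/(-11483) = 31493*(-1/11483) = -31493/11483 ≈ -2.7426)
(49091 + 36157)*(D + O(-52, 177)) = (49091 + 36157)*(-31493/11483 - 52) = 85248*(-628609/11483) = -53587660032/11483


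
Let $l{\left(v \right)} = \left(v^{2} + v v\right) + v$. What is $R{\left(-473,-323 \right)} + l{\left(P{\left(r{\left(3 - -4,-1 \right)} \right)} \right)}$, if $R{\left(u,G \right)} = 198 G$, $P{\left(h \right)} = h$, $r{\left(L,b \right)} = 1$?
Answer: $-63951$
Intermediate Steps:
$l{\left(v \right)} = v + 2 v^{2}$ ($l{\left(v \right)} = \left(v^{2} + v^{2}\right) + v = 2 v^{2} + v = v + 2 v^{2}$)
$R{\left(-473,-323 \right)} + l{\left(P{\left(r{\left(3 - -4,-1 \right)} \right)} \right)} = 198 \left(-323\right) + 1 \left(1 + 2 \cdot 1\right) = -63954 + 1 \left(1 + 2\right) = -63954 + 1 \cdot 3 = -63954 + 3 = -63951$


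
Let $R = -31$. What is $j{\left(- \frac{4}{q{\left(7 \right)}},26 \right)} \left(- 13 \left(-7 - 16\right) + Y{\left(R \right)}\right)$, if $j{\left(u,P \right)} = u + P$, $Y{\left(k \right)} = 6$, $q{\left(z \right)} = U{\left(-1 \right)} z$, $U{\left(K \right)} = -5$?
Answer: $\frac{55754}{7} \approx 7964.9$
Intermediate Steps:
$q{\left(z \right)} = - 5 z$
$j{\left(u,P \right)} = P + u$
$j{\left(- \frac{4}{q{\left(7 \right)}},26 \right)} \left(- 13 \left(-7 - 16\right) + Y{\left(R \right)}\right) = \left(26 - \frac{4}{\left(-5\right) 7}\right) \left(- 13 \left(-7 - 16\right) + 6\right) = \left(26 - \frac{4}{-35}\right) \left(\left(-13\right) \left(-23\right) + 6\right) = \left(26 - - \frac{4}{35}\right) \left(299 + 6\right) = \left(26 + \frac{4}{35}\right) 305 = \frac{914}{35} \cdot 305 = \frac{55754}{7}$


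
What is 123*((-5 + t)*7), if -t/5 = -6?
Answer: 21525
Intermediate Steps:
t = 30 (t = -5*(-6) = 30)
123*((-5 + t)*7) = 123*((-5 + 30)*7) = 123*(25*7) = 123*175 = 21525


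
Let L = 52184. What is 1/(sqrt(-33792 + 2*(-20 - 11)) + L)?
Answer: 26092/1361601855 - I*sqrt(33854)/2723203710 ≈ 1.9163e-5 - 6.7565e-8*I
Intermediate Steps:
1/(sqrt(-33792 + 2*(-20 - 11)) + L) = 1/(sqrt(-33792 + 2*(-20 - 11)) + 52184) = 1/(sqrt(-33792 + 2*(-31)) + 52184) = 1/(sqrt(-33792 - 62) + 52184) = 1/(sqrt(-33854) + 52184) = 1/(I*sqrt(33854) + 52184) = 1/(52184 + I*sqrt(33854))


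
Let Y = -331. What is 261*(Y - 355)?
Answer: -179046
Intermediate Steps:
261*(Y - 355) = 261*(-331 - 355) = 261*(-686) = -179046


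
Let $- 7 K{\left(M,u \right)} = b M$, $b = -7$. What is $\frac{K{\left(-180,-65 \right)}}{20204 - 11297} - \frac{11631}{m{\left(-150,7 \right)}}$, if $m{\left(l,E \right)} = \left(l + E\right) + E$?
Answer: $\frac{34524279}{403784} \approx 85.502$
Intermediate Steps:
$K{\left(M,u \right)} = M$ ($K{\left(M,u \right)} = - \frac{\left(-7\right) M}{7} = M$)
$m{\left(l,E \right)} = l + 2 E$ ($m{\left(l,E \right)} = \left(E + l\right) + E = l + 2 E$)
$\frac{K{\left(-180,-65 \right)}}{20204 - 11297} - \frac{11631}{m{\left(-150,7 \right)}} = - \frac{180}{20204 - 11297} - \frac{11631}{-150 + 2 \cdot 7} = - \frac{180}{20204 - 11297} - \frac{11631}{-150 + 14} = - \frac{180}{8907} - \frac{11631}{-136} = \left(-180\right) \frac{1}{8907} - - \frac{11631}{136} = - \frac{60}{2969} + \frac{11631}{136} = \frac{34524279}{403784}$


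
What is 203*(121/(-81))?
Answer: -24563/81 ≈ -303.25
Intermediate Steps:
203*(121/(-81)) = 203*(121*(-1/81)) = 203*(-121/81) = -24563/81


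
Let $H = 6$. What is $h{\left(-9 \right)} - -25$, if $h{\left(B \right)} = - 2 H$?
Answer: $13$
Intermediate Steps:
$h{\left(B \right)} = -12$ ($h{\left(B \right)} = \left(-2\right) 6 = -12$)
$h{\left(-9 \right)} - -25 = -12 - -25 = -12 + 25 = 13$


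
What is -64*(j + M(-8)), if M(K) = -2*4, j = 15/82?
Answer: 20512/41 ≈ 500.29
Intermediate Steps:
j = 15/82 (j = 15*(1/82) = 15/82 ≈ 0.18293)
M(K) = -8
-64*(j + M(-8)) = -64*(15/82 - 8) = -64*(-641/82) = 20512/41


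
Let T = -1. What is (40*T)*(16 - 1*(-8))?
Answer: -960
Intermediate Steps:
(40*T)*(16 - 1*(-8)) = (40*(-1))*(16 - 1*(-8)) = -40*(16 + 8) = -40*24 = -960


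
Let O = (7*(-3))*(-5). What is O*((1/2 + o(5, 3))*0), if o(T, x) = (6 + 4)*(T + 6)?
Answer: 0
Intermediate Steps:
o(T, x) = 60 + 10*T (o(T, x) = 10*(6 + T) = 60 + 10*T)
O = 105 (O = -21*(-5) = 105)
O*((1/2 + o(5, 3))*0) = 105*((1/2 + (60 + 10*5))*0) = 105*((½ + (60 + 50))*0) = 105*((½ + 110)*0) = 105*((221/2)*0) = 105*0 = 0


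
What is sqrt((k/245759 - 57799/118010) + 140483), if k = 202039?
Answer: sqrt(118162938741993746051813210)/29002019590 ≈ 374.81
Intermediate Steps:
sqrt((k/245759 - 57799/118010) + 140483) = sqrt((202039/245759 - 57799/118010) + 140483) = sqrt(9637997949/29002019590 + 140483) = sqrt(4074300356059919/29002019590) = sqrt(118162938741993746051813210)/29002019590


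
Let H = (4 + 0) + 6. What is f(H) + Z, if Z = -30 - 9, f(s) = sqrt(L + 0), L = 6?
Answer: -39 + sqrt(6) ≈ -36.551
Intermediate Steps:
H = 10 (H = 4 + 6 = 10)
f(s) = sqrt(6) (f(s) = sqrt(6 + 0) = sqrt(6))
Z = -39
f(H) + Z = sqrt(6) - 39 = -39 + sqrt(6)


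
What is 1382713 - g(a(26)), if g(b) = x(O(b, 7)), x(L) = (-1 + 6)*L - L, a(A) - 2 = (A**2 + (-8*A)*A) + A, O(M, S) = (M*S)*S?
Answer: 2304697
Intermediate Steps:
O(M, S) = M*S**2
a(A) = 2 + A - 7*A**2 (a(A) = 2 + ((A**2 + (-8*A)*A) + A) = 2 + ((A**2 - 8*A**2) + A) = 2 + (-7*A**2 + A) = 2 + (A - 7*A**2) = 2 + A - 7*A**2)
x(L) = 4*L (x(L) = 5*L - L = 4*L)
g(b) = 196*b (g(b) = 4*(b*7**2) = 4*(b*49) = 4*(49*b) = 196*b)
1382713 - g(a(26)) = 1382713 - 196*(2 + 26 - 7*26**2) = 1382713 - 196*(2 + 26 - 7*676) = 1382713 - 196*(2 + 26 - 4732) = 1382713 - 196*(-4704) = 1382713 - 1*(-921984) = 1382713 + 921984 = 2304697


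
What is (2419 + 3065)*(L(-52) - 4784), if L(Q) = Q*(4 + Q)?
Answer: -12547392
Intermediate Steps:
(2419 + 3065)*(L(-52) - 4784) = (2419 + 3065)*(-52*(4 - 52) - 4784) = 5484*(-52*(-48) - 4784) = 5484*(2496 - 4784) = 5484*(-2288) = -12547392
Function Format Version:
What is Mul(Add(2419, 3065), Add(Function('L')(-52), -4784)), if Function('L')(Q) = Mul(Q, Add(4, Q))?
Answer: -12547392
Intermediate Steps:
Mul(Add(2419, 3065), Add(Function('L')(-52), -4784)) = Mul(Add(2419, 3065), Add(Mul(-52, Add(4, -52)), -4784)) = Mul(5484, Add(Mul(-52, -48), -4784)) = Mul(5484, Add(2496, -4784)) = Mul(5484, -2288) = -12547392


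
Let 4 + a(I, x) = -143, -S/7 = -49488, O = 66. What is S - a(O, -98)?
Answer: 346563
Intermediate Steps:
S = 346416 (S = -7*(-49488) = 346416)
a(I, x) = -147 (a(I, x) = -4 - 143 = -147)
S - a(O, -98) = 346416 - 1*(-147) = 346416 + 147 = 346563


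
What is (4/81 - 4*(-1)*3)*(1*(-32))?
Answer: -31232/81 ≈ -385.58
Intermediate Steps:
(4/81 - 4*(-1)*3)*(1*(-32)) = (4*(1/81) + 4*3)*(-32) = (4/81 + 12)*(-32) = (976/81)*(-32) = -31232/81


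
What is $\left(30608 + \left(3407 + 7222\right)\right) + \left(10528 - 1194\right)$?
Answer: $50571$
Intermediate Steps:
$\left(30608 + \left(3407 + 7222\right)\right) + \left(10528 - 1194\right) = \left(30608 + 10629\right) + 9334 = 41237 + 9334 = 50571$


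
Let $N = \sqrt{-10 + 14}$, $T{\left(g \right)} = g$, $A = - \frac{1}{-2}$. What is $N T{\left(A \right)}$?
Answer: $1$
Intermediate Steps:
$A = \frac{1}{2}$ ($A = \left(-1\right) \left(- \frac{1}{2}\right) = \frac{1}{2} \approx 0.5$)
$N = 2$ ($N = \sqrt{4} = 2$)
$N T{\left(A \right)} = 2 \cdot \frac{1}{2} = 1$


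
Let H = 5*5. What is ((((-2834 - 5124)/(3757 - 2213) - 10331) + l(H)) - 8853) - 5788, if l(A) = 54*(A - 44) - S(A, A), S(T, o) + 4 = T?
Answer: -20090647/772 ≈ -26024.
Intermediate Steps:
H = 25
S(T, o) = -4 + T
l(A) = -2372 + 53*A (l(A) = 54*(A - 44) - (-4 + A) = 54*(-44 + A) + (4 - A) = (-2376 + 54*A) + (4 - A) = -2372 + 53*A)
((((-2834 - 5124)/(3757 - 2213) - 10331) + l(H)) - 8853) - 5788 = ((((-2834 - 5124)/(3757 - 2213) - 10331) + (-2372 + 53*25)) - 8853) - 5788 = (((-7958/1544 - 10331) + (-2372 + 1325)) - 8853) - 5788 = (((-7958*1/1544 - 10331) - 1047) - 8853) - 5788 = (((-3979/772 - 10331) - 1047) - 8853) - 5788 = ((-7979511/772 - 1047) - 8853) - 5788 = (-8787795/772 - 8853) - 5788 = -15622311/772 - 5788 = -20090647/772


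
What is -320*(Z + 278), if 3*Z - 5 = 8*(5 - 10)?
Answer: -255680/3 ≈ -85227.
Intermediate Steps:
Z = -35/3 (Z = 5/3 + (8*(5 - 10))/3 = 5/3 + (8*(-5))/3 = 5/3 + (⅓)*(-40) = 5/3 - 40/3 = -35/3 ≈ -11.667)
-320*(Z + 278) = -320*(-35/3 + 278) = -320*799/3 = -255680/3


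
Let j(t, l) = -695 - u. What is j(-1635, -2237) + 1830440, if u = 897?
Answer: 1828848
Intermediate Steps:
j(t, l) = -1592 (j(t, l) = -695 - 1*897 = -695 - 897 = -1592)
j(-1635, -2237) + 1830440 = -1592 + 1830440 = 1828848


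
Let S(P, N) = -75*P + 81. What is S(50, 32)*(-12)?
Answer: 44028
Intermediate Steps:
S(P, N) = 81 - 75*P
S(50, 32)*(-12) = (81 - 75*50)*(-12) = (81 - 3750)*(-12) = -3669*(-12) = 44028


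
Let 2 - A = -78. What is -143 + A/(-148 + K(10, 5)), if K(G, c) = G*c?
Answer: -7047/49 ≈ -143.82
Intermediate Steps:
A = 80 (A = 2 - 1*(-78) = 2 + 78 = 80)
-143 + A/(-148 + K(10, 5)) = -143 + 80/(-148 + 10*5) = -143 + 80/(-148 + 50) = -143 + 80/(-98) = -143 - 1/98*80 = -143 - 40/49 = -7047/49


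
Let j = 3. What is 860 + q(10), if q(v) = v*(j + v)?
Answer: 990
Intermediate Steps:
q(v) = v*(3 + v)
860 + q(10) = 860 + 10*(3 + 10) = 860 + 10*13 = 860 + 130 = 990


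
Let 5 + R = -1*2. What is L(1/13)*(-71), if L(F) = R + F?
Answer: 6390/13 ≈ 491.54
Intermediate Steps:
R = -7 (R = -5 - 1*2 = -5 - 2 = -7)
L(F) = -7 + F
L(1/13)*(-71) = (-7 + 1/13)*(-71) = -90/13*(-71) = 6390/13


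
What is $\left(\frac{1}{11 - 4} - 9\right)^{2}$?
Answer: $\frac{3844}{49} \approx 78.449$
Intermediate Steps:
$\left(\frac{1}{11 - 4} - 9\right)^{2} = \left(\frac{1}{7} - 9\right)^{2} = \left(- \frac{62}{7}\right)^{2} = \frac{3844}{49}$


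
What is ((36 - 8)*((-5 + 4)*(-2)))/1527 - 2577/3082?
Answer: -3762487/4706214 ≈ -0.79947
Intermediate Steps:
((36 - 8)*((-5 + 4)*(-2)))/1527 - 2577/3082 = (28*(-1*(-2)))*(1/1527) - 2577*1/3082 = (28*2)*(1/1527) - 2577/3082 = 56*(1/1527) - 2577/3082 = 56/1527 - 2577/3082 = -3762487/4706214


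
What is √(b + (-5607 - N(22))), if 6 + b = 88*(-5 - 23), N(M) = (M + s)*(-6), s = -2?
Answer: I*√7957 ≈ 89.202*I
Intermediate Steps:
N(M) = 12 - 6*M (N(M) = (M - 2)*(-6) = (-2 + M)*(-6) = 12 - 6*M)
b = -2470 (b = -6 + 88*(-5 - 23) = -6 + 88*(-28) = -6 - 2464 = -2470)
√(b + (-5607 - N(22))) = √(-2470 + (-5607 - (12 - 6*22))) = √(-2470 + (-5607 - (12 - 132))) = √(-2470 + (-5607 - 1*(-120))) = √(-2470 + (-5607 + 120)) = √(-2470 - 5487) = √(-7957) = I*√7957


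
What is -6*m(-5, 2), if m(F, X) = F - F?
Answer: 0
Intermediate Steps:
m(F, X) = 0
-6*m(-5, 2) = -6*0 = 0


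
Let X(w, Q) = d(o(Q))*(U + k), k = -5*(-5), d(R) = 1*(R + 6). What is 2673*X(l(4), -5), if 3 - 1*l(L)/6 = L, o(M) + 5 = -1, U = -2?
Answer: 0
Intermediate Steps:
o(M) = -6 (o(M) = -5 - 1 = -6)
l(L) = 18 - 6*L
d(R) = 6 + R (d(R) = 1*(6 + R) = 6 + R)
k = 25
X(w, Q) = 0 (X(w, Q) = (6 - 6)*(-2 + 25) = 0*23 = 0)
2673*X(l(4), -5) = 2673*0 = 0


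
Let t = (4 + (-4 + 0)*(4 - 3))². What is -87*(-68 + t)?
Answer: 5916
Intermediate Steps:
t = 0 (t = (4 - 4*1)² = (4 - 4)² = 0² = 0)
-87*(-68 + t) = -87*(-68 + 0) = -87*(-68) = 5916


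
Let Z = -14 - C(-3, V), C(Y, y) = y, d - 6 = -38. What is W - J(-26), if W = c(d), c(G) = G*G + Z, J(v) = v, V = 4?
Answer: 1032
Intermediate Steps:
d = -32 (d = 6 - 38 = -32)
Z = -18 (Z = -14 - 1*4 = -14 - 4 = -18)
c(G) = -18 + G² (c(G) = G*G - 18 = G² - 18 = -18 + G²)
W = 1006 (W = -18 + (-32)² = -18 + 1024 = 1006)
W - J(-26) = 1006 - 1*(-26) = 1006 + 26 = 1032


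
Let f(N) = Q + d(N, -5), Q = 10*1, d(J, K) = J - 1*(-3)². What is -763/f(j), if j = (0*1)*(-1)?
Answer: -763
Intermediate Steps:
d(J, K) = -9 + J (d(J, K) = J - 1*9 = J - 9 = -9 + J)
Q = 10
j = 0 (j = 0*(-1) = 0)
f(N) = 1 + N (f(N) = 10 + (-9 + N) = 1 + N)
-763/f(j) = -763/(1 + 0) = -763/1 = -763*1 = -763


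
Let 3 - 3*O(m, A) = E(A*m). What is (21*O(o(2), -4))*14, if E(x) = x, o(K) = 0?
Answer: 294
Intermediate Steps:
O(m, A) = 1 - A*m/3
(21*O(o(2), -4))*14 = (21*(1 - 1/3*(-4)*0))*14 = (21*(1 + 0))*14 = (21*1)*14 = 21*14 = 294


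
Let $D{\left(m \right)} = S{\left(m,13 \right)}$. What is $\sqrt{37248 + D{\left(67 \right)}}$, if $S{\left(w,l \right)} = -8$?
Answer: $14 \sqrt{190} \approx 192.98$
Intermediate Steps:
$D{\left(m \right)} = -8$
$\sqrt{37248 + D{\left(67 \right)}} = \sqrt{37248 - 8} = \sqrt{37240} = 14 \sqrt{190}$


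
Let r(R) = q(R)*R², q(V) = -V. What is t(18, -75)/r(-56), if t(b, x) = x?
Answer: -75/175616 ≈ -0.00042707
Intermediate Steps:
r(R) = -R³ (r(R) = (-R)*R² = -R³)
t(18, -75)/r(-56) = -75/((-1*(-56)³)) = -75/((-1*(-175616))) = -75/175616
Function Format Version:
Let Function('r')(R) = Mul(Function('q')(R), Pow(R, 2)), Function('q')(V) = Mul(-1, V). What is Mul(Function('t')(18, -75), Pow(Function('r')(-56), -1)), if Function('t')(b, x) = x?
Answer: Rational(-75, 175616) ≈ -0.00042707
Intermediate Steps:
Function('r')(R) = Mul(-1, Pow(R, 3)) (Function('r')(R) = Mul(Mul(-1, R), Pow(R, 2)) = Mul(-1, Pow(R, 3)))
Mul(Function('t')(18, -75), Pow(Function('r')(-56), -1)) = Mul(-75, Pow(Mul(-1, Pow(-56, 3)), -1)) = Mul(-75, Pow(Mul(-1, -175616), -1)) = Mul(-75, Pow(175616, -1)) = Mul(-75, Rational(1, 175616)) = Rational(-75, 175616)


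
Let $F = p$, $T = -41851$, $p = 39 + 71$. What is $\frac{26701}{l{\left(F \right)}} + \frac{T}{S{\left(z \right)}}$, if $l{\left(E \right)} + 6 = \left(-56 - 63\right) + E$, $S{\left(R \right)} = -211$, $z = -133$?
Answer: $- \frac{5006146}{3165} \approx -1581.7$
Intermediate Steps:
$p = 110$
$F = 110$
$l{\left(E \right)} = -125 + E$ ($l{\left(E \right)} = -6 + \left(\left(-56 - 63\right) + E\right) = -6 + \left(-119 + E\right) = -125 + E$)
$\frac{26701}{l{\left(F \right)}} + \frac{T}{S{\left(z \right)}} = \frac{26701}{-125 + 110} - \frac{41851}{-211} = \frac{26701}{-15} - - \frac{41851}{211} = 26701 \left(- \frac{1}{15}\right) + \frac{41851}{211} = - \frac{26701}{15} + \frac{41851}{211} = - \frac{5006146}{3165}$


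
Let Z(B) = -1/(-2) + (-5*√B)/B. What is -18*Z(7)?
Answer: -9 + 90*√7/7 ≈ 25.017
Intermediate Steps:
Z(B) = ½ - 5/√B (Z(B) = -1*(-½) - 5/√B = ½ - 5/√B)
-18*Z(7) = -18*(½ - 5*√7/7) = -9 + 90*√7/7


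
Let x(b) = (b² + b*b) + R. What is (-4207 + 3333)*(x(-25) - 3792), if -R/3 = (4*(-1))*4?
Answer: 2179756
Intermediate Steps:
R = 48 (R = -3*4*(-1)*4 = -(-12)*4 = -3*(-16) = 48)
x(b) = 48 + 2*b² (x(b) = (b² + b*b) + 48 = (b² + b²) + 48 = 2*b² + 48 = 48 + 2*b²)
(-4207 + 3333)*(x(-25) - 3792) = (-4207 + 3333)*((48 + 2*(-25)²) - 3792) = -874*((48 + 2*625) - 3792) = -874*((48 + 1250) - 3792) = -874*(1298 - 3792) = -874*(-2494) = 2179756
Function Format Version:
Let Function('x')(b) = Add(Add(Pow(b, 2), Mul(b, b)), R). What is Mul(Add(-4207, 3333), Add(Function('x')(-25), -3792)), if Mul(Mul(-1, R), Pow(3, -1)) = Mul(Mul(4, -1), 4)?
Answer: 2179756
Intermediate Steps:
R = 48 (R = Mul(-3, Mul(Mul(4, -1), 4)) = Mul(-3, Mul(-4, 4)) = Mul(-3, -16) = 48)
Function('x')(b) = Add(48, Mul(2, Pow(b, 2))) (Function('x')(b) = Add(Add(Pow(b, 2), Mul(b, b)), 48) = Add(Add(Pow(b, 2), Pow(b, 2)), 48) = Add(Mul(2, Pow(b, 2)), 48) = Add(48, Mul(2, Pow(b, 2))))
Mul(Add(-4207, 3333), Add(Function('x')(-25), -3792)) = Mul(Add(-4207, 3333), Add(Add(48, Mul(2, Pow(-25, 2))), -3792)) = Mul(-874, Add(Add(48, Mul(2, 625)), -3792)) = Mul(-874, Add(Add(48, 1250), -3792)) = Mul(-874, Add(1298, -3792)) = Mul(-874, -2494) = 2179756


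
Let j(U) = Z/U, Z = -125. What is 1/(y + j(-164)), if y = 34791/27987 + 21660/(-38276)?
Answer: 14640148964/21073296037 ≈ 0.69473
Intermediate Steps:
y = 60455158/89269201 (y = 34791*(1/27987) + 21660*(-1/38276) = 11597/9329 - 5415/9569 = 60455158/89269201 ≈ 0.67722)
j(U) = -125/U
1/(y + j(-164)) = 1/(60455158/89269201 - 125/(-164)) = 1/(60455158/89269201 - 125*(-1/164)) = 1/(60455158/89269201 + 125/164) = 1/(21073296037/14640148964) = 14640148964/21073296037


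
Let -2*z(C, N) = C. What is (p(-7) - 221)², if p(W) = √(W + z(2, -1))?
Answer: 48833 - 884*I*√2 ≈ 48833.0 - 1250.2*I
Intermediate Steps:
z(C, N) = -C/2
p(W) = √(-1 + W) (p(W) = √(W - ½*2) = √(W - 1) = √(-1 + W))
(p(-7) - 221)² = (√(-1 - 7) - 221)² = (√(-8) - 221)² = (2*I*√2 - 221)² = (-221 + 2*I*√2)²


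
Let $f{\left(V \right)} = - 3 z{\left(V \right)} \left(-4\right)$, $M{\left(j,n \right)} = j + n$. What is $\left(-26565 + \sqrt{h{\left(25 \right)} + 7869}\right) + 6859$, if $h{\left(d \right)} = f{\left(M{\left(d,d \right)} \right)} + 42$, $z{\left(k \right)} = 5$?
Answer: $-19706 + \sqrt{7971} \approx -19617.0$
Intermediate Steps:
$f{\left(V \right)} = 60$ ($f{\left(V \right)} = \left(-3\right) 5 \left(-4\right) = \left(-15\right) \left(-4\right) = 60$)
$h{\left(d \right)} = 102$ ($h{\left(d \right)} = 60 + 42 = 102$)
$\left(-26565 + \sqrt{h{\left(25 \right)} + 7869}\right) + 6859 = \left(-26565 + \sqrt{102 + 7869}\right) + 6859 = \left(-26565 + \sqrt{7971}\right) + 6859 = -19706 + \sqrt{7971}$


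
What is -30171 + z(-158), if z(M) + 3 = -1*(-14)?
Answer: -30160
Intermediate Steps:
z(M) = 11 (z(M) = -3 - 1*(-14) = -3 + 14 = 11)
-30171 + z(-158) = -30171 + 11 = -30160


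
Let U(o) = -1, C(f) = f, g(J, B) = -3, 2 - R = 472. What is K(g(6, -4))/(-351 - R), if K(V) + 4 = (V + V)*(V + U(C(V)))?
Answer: 20/119 ≈ 0.16807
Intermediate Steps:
R = -470 (R = 2 - 1*472 = 2 - 472 = -470)
K(V) = -4 + 2*V*(-1 + V) (K(V) = -4 + (V + V)*(V - 1) = -4 + (2*V)*(-1 + V) = -4 + 2*V*(-1 + V))
K(g(6, -4))/(-351 - R) = (-4 - 2*(-3) + 2*(-3)**2)/(-351 - 1*(-470)) = (-4 + 6 + 2*9)/(-351 + 470) = (-4 + 6 + 18)/119 = 20*(1/119) = 20/119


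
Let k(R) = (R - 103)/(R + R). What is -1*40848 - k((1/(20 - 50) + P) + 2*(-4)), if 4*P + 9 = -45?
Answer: -13194838/323 ≈ -40851.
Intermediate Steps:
P = -27/2 (P = -9/4 + (¼)*(-45) = -9/4 - 45/4 = -27/2 ≈ -13.500)
k(R) = (-103 + R)/(2*R) (k(R) = (-103 + R)/((2*R)) = (-103 + R)*(1/(2*R)) = (-103 + R)/(2*R))
-1*40848 - k((1/(20 - 50) + P) + 2*(-4)) = -1*40848 - (-103 + ((1/(20 - 50) - 27/2) + 2*(-4)))/(2*((1/(20 - 50) - 27/2) + 2*(-4))) = -40848 - (-103 + ((1/(-30) - 27/2) - 8))/(2*((1/(-30) - 27/2) - 8)) = -40848 - (-103 + ((-1/30 - 27/2) - 8))/(2*((-1/30 - 27/2) - 8)) = -40848 - (-103 + (-203/15 - 8))/(2*(-203/15 - 8)) = -40848 - (-103 - 323/15)/(2*(-323/15)) = -40848 - (-15)*(-1868)/(2*323*15) = -40848 - 1*934/323 = -40848 - 934/323 = -13194838/323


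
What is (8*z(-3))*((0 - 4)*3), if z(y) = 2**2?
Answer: -384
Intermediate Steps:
z(y) = 4
(8*z(-3))*((0 - 4)*3) = (8*4)*((0 - 4)*3) = 32*(-4*3) = 32*(-12) = -384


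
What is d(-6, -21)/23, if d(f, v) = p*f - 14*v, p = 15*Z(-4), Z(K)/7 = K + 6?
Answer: -42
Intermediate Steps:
Z(K) = 42 + 7*K (Z(K) = 7*(K + 6) = 7*(6 + K) = 42 + 7*K)
p = 210 (p = 15*(42 + 7*(-4)) = 15*(42 - 28) = 15*14 = 210)
d(f, v) = -14*v + 210*f (d(f, v) = 210*f - 14*v = -14*v + 210*f)
d(-6, -21)/23 = (-14*(-21) + 210*(-6))/23 = (294 - 1260)/23 = (1/23)*(-966) = -42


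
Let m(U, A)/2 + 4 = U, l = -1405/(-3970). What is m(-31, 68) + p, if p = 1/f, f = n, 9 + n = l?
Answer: -481344/6865 ≈ -70.116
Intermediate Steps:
l = 281/794 (l = -1405*(-1/3970) = 281/794 ≈ 0.35390)
m(U, A) = -8 + 2*U
n = -6865/794 (n = -9 + 281/794 = -6865/794 ≈ -8.6461)
f = -6865/794 ≈ -8.6461
p = -794/6865 (p = 1/(-6865/794) = -794/6865 ≈ -0.11566)
m(-31, 68) + p = (-8 + 2*(-31)) - 794/6865 = (-8 - 62) - 794/6865 = -70 - 794/6865 = -481344/6865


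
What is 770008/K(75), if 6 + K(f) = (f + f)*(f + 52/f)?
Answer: 192502/2837 ≈ 67.854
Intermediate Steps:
K(f) = -6 + 2*f*(f + 52/f) (K(f) = -6 + (f + f)*(f + 52/f) = -6 + (2*f)*(f + 52/f) = -6 + 2*f*(f + 52/f))
770008/K(75) = 770008/(98 + 2*75²) = 770008/(98 + 2*5625) = 770008/(98 + 11250) = 770008/11348 = 770008*(1/11348) = 192502/2837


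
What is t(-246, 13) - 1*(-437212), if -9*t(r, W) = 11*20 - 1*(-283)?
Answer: 3934405/9 ≈ 4.3716e+5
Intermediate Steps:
t(r, W) = -503/9 (t(r, W) = -(11*20 - 1*(-283))/9 = -(220 + 283)/9 = -1/9*503 = -503/9)
t(-246, 13) - 1*(-437212) = -503/9 - 1*(-437212) = -503/9 + 437212 = 3934405/9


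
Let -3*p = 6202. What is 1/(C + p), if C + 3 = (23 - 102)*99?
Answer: -3/29674 ≈ -0.00010110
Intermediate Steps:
p = -6202/3 (p = -⅓*6202 = -6202/3 ≈ -2067.3)
C = -7824 (C = -3 + (23 - 102)*99 = -3 - 79*99 = -3 - 7821 = -7824)
1/(C + p) = 1/(-7824 - 6202/3) = 1/(-29674/3) = -3/29674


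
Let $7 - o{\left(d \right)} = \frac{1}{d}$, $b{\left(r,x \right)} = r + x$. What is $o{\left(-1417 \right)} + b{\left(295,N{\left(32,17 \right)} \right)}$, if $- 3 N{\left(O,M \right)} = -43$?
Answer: $\frac{1344736}{4251} \approx 316.33$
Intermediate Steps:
$N{\left(O,M \right)} = \frac{43}{3}$ ($N{\left(O,M \right)} = \left(- \frac{1}{3}\right) \left(-43\right) = \frac{43}{3}$)
$o{\left(d \right)} = 7 - \frac{1}{d}$
$o{\left(-1417 \right)} + b{\left(295,N{\left(32,17 \right)} \right)} = \left(7 - \frac{1}{-1417}\right) + \left(295 + \frac{43}{3}\right) = \left(7 - - \frac{1}{1417}\right) + \frac{928}{3} = \left(7 + \frac{1}{1417}\right) + \frac{928}{3} = \frac{9920}{1417} + \frac{928}{3} = \frac{1344736}{4251}$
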